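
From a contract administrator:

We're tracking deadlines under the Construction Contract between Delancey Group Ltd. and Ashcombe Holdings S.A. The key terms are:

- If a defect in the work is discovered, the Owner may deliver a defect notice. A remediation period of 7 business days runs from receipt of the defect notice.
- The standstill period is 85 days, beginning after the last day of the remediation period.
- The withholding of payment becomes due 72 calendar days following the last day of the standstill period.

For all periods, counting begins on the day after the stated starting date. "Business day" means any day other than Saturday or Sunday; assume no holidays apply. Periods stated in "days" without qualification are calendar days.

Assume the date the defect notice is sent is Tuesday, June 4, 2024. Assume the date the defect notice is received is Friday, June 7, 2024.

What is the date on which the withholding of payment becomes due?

From Friday, June 7, 2024, 7 business days (Jun 10, Jun 11, Jun 12, Jun 13, Jun 14, Jun 17, Jun 18, skipping weekends) brings us to Tuesday, June 18, 2024, which is the last day of the remediation period.
The last day of the standstill period: June 18, 2024 + 85 days = September 11, 2024.
The date on which the withholding of payment becomes due: September 11, 2024 + 72 days = November 22, 2024.

November 22, 2024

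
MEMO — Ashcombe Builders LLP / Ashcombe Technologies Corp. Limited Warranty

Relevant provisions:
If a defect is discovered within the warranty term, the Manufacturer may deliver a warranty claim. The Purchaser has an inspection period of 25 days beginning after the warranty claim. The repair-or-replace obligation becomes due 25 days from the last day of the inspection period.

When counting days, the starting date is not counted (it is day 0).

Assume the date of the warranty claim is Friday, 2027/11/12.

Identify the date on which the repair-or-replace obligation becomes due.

The last day of the inspection period: 2027/11/12 + 25 days = 2027/12/07.
Adding 25 calendar days to 2027/12/07 gives 2028/01/01, which is the date on which the repair-or-replace obligation becomes due.

2028/01/01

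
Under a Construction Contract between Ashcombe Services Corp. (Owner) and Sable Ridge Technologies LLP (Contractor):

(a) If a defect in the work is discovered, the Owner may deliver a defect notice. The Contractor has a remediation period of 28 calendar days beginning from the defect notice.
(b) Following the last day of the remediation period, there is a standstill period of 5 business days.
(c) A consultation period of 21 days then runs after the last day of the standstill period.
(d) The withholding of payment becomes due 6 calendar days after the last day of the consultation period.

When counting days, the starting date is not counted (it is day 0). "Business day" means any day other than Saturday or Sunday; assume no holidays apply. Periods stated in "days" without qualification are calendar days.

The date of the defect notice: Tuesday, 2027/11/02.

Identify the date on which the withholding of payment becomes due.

The last day of the remediation period: 2027/11/02 + 28 days = 2027/11/30.
The last day of the standstill period: 5 business days after Tuesday, 2027/11/30, skipping weekends — Dec 1, Dec 2, Dec 3, Dec 6, Dec 7 — lands on Tuesday, 2027/12/07.
Adding 21 calendar days to 2027/12/07 gives 2027/12/28, which is the last day of the consultation period.
The date on which the withholding of payment becomes due: 2027/12/28 + 6 days = 2028/01/03.

2028/01/03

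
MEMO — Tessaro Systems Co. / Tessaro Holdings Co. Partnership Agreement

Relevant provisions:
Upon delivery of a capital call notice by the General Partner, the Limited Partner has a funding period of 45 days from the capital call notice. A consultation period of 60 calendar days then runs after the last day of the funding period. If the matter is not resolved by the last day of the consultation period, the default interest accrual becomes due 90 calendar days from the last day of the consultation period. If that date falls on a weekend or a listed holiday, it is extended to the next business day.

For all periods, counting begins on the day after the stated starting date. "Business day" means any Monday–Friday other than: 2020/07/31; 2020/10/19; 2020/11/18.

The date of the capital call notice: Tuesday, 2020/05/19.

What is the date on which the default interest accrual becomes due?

The last day of the funding period: 45 calendar days after 2020/05/19 is 2020/07/03.
The last day of the consultation period: 2020/07/03 + 60 days = 2020/09/01.
The date on which the default interest accrual becomes due: 2020/09/01 + 90 days = 2020/11/30. 2020/11/30 is a Monday and is not a listed holiday, so no roll-forward applies.

2020/11/30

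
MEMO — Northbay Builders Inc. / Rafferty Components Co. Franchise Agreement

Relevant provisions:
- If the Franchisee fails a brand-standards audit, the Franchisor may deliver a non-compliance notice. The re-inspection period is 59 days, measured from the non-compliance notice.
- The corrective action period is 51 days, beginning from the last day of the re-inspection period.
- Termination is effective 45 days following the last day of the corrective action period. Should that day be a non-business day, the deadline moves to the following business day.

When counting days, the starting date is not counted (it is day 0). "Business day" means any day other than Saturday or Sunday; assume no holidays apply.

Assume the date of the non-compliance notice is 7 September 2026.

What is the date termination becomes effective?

9 February 2027

The last day of the re-inspection period: 7 September 2026 + 59 days = 5 November 2026.
The last day of the corrective action period: 5 November 2026 + 51 days = 26 December 2026.
The date termination becomes effective: 45 calendar days after 26 December 2026 is 9 February 2027. 9 February 2027 is a Tuesday, so no roll-forward applies.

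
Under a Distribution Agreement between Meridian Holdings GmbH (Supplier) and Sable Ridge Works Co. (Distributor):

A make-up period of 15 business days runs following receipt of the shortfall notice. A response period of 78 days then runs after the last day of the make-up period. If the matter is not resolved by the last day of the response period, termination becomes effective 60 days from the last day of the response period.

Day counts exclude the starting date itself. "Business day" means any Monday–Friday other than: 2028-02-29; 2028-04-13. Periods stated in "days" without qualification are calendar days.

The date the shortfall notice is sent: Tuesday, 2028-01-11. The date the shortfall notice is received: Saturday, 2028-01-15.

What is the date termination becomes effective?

2028-06-21

From Saturday, 2028-01-15, 15 business days (Jan 17, Jan 18, Jan 19, Jan 20, …, Feb 2, Feb 3, Feb 4, skipping weekends) brings us to Friday, 2028-02-04, which is the last day of the make-up period.
The last day of the response period: 78 calendar days after 2028-02-04 is 2028-04-22.
The date termination becomes effective: 60 calendar days after 2028-04-22 is 2028-06-21.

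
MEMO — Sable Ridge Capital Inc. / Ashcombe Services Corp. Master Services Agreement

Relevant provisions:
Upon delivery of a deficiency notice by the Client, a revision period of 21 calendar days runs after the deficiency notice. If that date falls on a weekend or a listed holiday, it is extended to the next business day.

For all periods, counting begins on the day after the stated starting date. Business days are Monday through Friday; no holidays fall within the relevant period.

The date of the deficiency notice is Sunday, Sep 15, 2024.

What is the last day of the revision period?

The last day of the revision period: Sep 15, 2024 + 21 days = Oct 6, 2024. That falls on a Sunday, so it rolls to the next business day, Monday, Oct 7, 2024.

Oct 7, 2024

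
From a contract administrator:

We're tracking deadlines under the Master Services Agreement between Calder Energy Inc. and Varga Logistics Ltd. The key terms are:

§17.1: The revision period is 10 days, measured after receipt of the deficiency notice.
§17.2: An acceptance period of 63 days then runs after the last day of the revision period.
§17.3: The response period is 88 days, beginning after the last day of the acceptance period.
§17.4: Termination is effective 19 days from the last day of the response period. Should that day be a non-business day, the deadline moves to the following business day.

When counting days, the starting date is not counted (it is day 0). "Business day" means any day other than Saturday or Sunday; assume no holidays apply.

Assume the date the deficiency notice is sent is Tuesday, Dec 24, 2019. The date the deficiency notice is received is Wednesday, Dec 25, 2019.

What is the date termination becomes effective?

Jun 22, 2020

The last day of the revision period: Dec 25, 2019 + 10 days = Jan 4, 2020.
The last day of the acceptance period: Jan 4, 2020 + 63 days = Mar 7, 2020.
Adding 88 calendar days to Mar 7, 2020 gives Jun 3, 2020, which is the last day of the response period.
The date termination becomes effective: 19 calendar days after Jun 3, 2020 is Jun 22, 2020. Jun 22, 2020 is a Monday, so no roll-forward applies.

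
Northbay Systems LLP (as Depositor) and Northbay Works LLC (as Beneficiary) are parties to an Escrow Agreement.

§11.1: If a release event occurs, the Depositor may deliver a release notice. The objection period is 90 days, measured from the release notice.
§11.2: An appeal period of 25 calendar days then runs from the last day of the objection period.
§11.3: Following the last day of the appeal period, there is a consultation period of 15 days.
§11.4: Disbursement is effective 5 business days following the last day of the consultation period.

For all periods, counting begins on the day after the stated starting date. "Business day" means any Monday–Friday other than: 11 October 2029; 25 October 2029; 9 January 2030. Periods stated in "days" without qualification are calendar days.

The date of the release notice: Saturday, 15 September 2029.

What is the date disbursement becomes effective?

The last day of the objection period: 15 September 2029 + 90 days = 14 December 2029.
The last day of the appeal period: 25 calendar days after 14 December 2029 is 8 January 2030.
Adding 15 calendar days to 8 January 2030 gives 23 January 2030, which is the last day of the consultation period.
From Wednesday, 23 January 2030, 5 business days (Jan 24, Jan 25, Jan 28, Jan 29, Jan 30, skipping weekends) brings us to Wednesday, 30 January 2030, which is the date disbursement becomes effective.

30 January 2030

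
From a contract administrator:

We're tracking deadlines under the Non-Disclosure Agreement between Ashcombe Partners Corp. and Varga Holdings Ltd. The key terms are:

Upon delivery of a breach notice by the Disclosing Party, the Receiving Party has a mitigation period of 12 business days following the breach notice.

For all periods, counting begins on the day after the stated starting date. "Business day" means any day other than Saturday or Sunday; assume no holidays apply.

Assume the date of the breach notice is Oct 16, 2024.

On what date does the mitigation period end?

From Wednesday, Oct 16, 2024, 12 business days (Oct 17, Oct 18, Oct 21, Oct 22, …, Oct 30, Oct 31, Nov 1, skipping weekends) brings us to Friday, Nov 1, 2024, which is the last day of the mitigation period.

Nov 1, 2024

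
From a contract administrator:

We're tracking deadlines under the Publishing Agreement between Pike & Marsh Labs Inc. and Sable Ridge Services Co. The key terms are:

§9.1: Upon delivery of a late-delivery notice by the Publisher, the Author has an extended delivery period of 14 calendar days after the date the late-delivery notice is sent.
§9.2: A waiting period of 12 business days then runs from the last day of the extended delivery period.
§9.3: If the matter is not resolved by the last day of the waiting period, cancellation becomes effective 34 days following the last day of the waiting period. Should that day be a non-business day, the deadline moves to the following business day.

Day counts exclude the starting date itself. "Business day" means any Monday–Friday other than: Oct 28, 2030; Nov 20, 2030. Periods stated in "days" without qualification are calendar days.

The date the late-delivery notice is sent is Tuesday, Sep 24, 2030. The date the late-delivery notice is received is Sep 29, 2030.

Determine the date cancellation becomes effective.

Nov 27, 2030

The last day of the extended delivery period: Sep 24, 2030 + 14 days = Oct 8, 2030.
From Tuesday, Oct 8, 2030, 12 business days (Oct 9, Oct 10, Oct 11, Oct 14, …, Oct 22, Oct 23, Oct 24, skipping weekends) brings us to Thursday, Oct 24, 2030, which is the last day of the waiting period.
Adding 34 calendar days to Oct 24, 2030 gives Nov 27, 2030, which is the date cancellation becomes effective. Nov 27, 2030 is a Wednesday and is not a listed holiday, so no roll-forward applies.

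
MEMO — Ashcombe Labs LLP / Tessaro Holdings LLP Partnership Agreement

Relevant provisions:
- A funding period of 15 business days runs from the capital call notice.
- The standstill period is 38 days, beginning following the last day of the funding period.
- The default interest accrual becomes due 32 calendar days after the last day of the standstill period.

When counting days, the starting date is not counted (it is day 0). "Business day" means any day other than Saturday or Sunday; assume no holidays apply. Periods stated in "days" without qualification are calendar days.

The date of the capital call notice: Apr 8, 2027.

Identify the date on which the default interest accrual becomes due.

Jul 8, 2027

From Thursday, Apr 8, 2027, 15 business days (Apr 9, Apr 12, Apr 13, Apr 14, …, Apr 27, Apr 28, Apr 29, skipping weekends) brings us to Thursday, Apr 29, 2027, which is the last day of the funding period.
Adding 38 calendar days to Apr 29, 2027 gives Jun 6, 2027, which is the last day of the standstill period.
Adding 32 calendar days to Jun 6, 2027 gives Jul 8, 2027, which is the date on which the default interest accrual becomes due.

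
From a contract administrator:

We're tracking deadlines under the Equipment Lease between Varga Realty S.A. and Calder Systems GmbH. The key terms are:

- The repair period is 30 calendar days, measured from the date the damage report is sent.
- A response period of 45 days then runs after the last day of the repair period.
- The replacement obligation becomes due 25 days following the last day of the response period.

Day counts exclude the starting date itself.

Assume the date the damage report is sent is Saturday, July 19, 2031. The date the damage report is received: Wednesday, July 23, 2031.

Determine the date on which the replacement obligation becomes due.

The last day of the repair period: July 19, 2031 + 30 days = August 18, 2031.
The last day of the response period: 45 calendar days after August 18, 2031 is October 2, 2031.
Adding 25 calendar days to October 2, 2031 gives October 27, 2031, which is the date on which the replacement obligation becomes due.

October 27, 2031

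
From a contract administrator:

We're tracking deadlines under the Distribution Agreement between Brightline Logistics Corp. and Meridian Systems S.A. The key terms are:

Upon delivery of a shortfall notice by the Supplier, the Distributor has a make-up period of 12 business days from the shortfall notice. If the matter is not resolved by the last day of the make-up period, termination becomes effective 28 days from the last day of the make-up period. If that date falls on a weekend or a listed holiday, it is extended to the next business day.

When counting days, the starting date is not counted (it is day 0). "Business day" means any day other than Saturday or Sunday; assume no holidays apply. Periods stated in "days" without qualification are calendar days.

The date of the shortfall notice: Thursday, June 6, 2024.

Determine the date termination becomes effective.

The last day of the make-up period: counting 12 business days from Thursday, June 6, 2024 (Jun 7, Jun 10, Jun 11, Jun 12, …, Jun 20, Jun 21, Jun 24, skipping weekends) reaches Monday, June 24, 2024.
The date termination becomes effective: 28 calendar days after June 24, 2024 is July 22, 2024. July 22, 2024 is a Monday, so no roll-forward applies.

July 22, 2024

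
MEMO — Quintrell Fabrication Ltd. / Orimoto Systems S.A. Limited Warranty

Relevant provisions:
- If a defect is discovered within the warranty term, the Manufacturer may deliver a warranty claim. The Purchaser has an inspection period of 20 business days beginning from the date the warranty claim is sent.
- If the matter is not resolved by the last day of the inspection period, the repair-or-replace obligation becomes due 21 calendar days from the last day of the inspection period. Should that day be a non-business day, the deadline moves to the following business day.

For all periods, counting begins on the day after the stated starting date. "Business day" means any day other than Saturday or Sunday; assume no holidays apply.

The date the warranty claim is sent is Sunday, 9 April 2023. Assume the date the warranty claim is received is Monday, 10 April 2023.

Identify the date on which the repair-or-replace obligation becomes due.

The last day of the inspection period: counting 20 business days from Sunday, 9 April 2023 (Apr 10, Apr 11, Apr 12, Apr 13, …, May 3, May 4, May 5, skipping weekends) reaches Friday, 5 May 2023.
The date on which the repair-or-replace obligation becomes due: 21 calendar days after 5 May 2023 is 26 May 2023. 26 May 2023 is a Friday, so no roll-forward applies.

26 May 2023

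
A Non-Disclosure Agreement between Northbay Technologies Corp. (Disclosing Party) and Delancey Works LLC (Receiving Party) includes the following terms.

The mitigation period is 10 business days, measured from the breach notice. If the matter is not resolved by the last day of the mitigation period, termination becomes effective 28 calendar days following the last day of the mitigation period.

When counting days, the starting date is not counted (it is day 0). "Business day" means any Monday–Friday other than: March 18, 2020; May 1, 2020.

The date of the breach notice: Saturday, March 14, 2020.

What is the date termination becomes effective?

The last day of the mitigation period: counting 10 business days from Saturday, March 14, 2020 (Mar 16, Mar 17, Mar 19, Mar 20, Mar 23, Mar 24, Mar 25, Mar 26, Mar 27, Mar 30, skipping weekends and the listed holiday on Mar 18) reaches Monday, March 30, 2020.
The date termination becomes effective: 28 calendar days after March 30, 2020 is April 27, 2020.

April 27, 2020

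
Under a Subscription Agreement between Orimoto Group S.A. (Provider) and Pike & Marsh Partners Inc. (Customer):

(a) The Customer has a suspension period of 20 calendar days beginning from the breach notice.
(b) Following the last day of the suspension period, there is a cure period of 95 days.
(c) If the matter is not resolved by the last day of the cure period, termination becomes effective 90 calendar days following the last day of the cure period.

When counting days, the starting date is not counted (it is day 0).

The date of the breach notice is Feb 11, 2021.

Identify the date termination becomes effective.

Sep 4, 2021

Adding 20 calendar days to Feb 11, 2021 gives Mar 3, 2021, which is the last day of the suspension period.
The last day of the cure period: Mar 3, 2021 + 95 days = Jun 6, 2021.
Adding 90 calendar days to Jun 6, 2021 gives Sep 4, 2021, which is the date termination becomes effective.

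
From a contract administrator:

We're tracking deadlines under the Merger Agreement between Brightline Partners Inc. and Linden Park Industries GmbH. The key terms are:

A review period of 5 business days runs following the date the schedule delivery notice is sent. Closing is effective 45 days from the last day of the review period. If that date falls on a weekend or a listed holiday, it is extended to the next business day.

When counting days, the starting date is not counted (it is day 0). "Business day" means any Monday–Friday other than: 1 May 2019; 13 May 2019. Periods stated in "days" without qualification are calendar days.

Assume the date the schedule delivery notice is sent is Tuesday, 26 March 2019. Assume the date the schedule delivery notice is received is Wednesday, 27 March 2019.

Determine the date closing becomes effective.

17 May 2019

The last day of the review period: 5 business days after Tuesday, 26 March 2019, skipping weekends — Mar 27, Mar 28, Mar 29, Apr 1, Apr 2 — lands on Tuesday, 2 April 2019.
The date closing becomes effective: 2 April 2019 + 45 days = 17 May 2019. 17 May 2019 is a Friday and is not a listed holiday, so no roll-forward applies.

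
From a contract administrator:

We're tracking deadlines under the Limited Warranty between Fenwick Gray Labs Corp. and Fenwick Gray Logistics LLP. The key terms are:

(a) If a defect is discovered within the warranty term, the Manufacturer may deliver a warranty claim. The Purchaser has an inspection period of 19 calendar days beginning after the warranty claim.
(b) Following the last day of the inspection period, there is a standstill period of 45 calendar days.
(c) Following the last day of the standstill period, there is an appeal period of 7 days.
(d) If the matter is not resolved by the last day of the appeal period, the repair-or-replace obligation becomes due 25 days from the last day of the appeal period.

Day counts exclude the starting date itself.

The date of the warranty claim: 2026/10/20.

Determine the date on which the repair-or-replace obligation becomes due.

2027/01/24

The last day of the inspection period: 19 calendar days after 2026/10/20 is 2026/11/08.
Adding 45 calendar days to 2026/11/08 gives 2026/12/23, which is the last day of the standstill period.
The last day of the appeal period: 7 calendar days after 2026/12/23 is 2026/12/30.
The date on which the repair-or-replace obligation becomes due: 25 calendar days after 2026/12/30 is 2027/01/24.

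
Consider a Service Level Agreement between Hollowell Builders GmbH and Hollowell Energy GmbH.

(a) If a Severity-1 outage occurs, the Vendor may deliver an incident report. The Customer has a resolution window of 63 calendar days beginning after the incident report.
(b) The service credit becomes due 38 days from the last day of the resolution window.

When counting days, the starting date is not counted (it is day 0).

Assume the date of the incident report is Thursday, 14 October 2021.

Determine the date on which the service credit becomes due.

23 January 2022

Adding 63 calendar days to 14 October 2021 gives 16 December 2021, which is the last day of the resolution window.
The date on which the service credit becomes due: 16 December 2021 + 38 days = 23 January 2022.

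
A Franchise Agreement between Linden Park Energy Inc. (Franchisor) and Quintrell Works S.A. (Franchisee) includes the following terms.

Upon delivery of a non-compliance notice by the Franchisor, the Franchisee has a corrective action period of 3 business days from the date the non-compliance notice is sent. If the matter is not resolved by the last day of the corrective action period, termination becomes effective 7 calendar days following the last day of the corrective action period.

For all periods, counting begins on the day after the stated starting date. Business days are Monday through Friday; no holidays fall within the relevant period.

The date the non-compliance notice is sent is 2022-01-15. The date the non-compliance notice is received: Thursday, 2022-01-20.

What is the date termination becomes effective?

2022-01-26

From Saturday, 2022-01-15, 3 business days (Jan 17, Jan 18, Jan 19, skipping weekends) brings us to Wednesday, 2022-01-19, which is the last day of the corrective action period.
The date termination becomes effective: 7 calendar days after 2022-01-19 is 2022-01-26.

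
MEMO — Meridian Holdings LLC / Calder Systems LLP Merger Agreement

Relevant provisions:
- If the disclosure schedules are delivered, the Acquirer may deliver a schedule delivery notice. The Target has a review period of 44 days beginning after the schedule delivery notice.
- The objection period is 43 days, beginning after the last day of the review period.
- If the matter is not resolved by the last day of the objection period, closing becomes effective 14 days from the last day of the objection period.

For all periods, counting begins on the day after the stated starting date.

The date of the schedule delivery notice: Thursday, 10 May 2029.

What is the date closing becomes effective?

19 August 2029

The last day of the review period: 44 calendar days after 10 May 2029 is 23 June 2029.
Adding 43 calendar days to 23 June 2029 gives 5 August 2029, which is the last day of the objection period.
Adding 14 calendar days to 5 August 2029 gives 19 August 2029, which is the date closing becomes effective.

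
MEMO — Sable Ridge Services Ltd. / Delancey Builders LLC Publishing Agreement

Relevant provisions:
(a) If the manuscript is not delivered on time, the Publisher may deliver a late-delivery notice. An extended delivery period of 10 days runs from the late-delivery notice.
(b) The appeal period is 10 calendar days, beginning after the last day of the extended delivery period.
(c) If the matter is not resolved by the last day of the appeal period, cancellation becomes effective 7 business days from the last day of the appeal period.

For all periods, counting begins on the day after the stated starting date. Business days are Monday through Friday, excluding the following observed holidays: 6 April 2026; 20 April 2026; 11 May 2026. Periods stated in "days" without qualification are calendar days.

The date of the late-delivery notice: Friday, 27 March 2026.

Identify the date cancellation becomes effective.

28 April 2026

The last day of the extended delivery period: 27 March 2026 + 10 days = 6 April 2026.
The last day of the appeal period: 6 April 2026 + 10 days = 16 April 2026.
From Thursday, 16 April 2026, 7 business days (Apr 17, Apr 21, Apr 22, Apr 23, Apr 24, Apr 27, Apr 28, skipping weekends and the listed holiday on Apr 20) brings us to Tuesday, 28 April 2026, which is the date cancellation becomes effective.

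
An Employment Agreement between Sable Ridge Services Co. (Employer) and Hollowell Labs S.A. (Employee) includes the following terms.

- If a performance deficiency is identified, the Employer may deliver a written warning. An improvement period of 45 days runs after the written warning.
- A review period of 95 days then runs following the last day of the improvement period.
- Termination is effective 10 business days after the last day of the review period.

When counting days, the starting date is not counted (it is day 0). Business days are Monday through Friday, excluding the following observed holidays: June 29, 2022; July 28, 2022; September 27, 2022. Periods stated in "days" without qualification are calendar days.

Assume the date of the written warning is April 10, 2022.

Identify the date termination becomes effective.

Adding 45 calendar days to April 10, 2022 gives May 25, 2022, which is the last day of the improvement period.
The last day of the review period: 95 calendar days after May 25, 2022 is August 28, 2022.
The date termination becomes effective: counting 10 business days from Sunday, August 28, 2022 (Aug 29, Aug 30, Aug 31, Sep 1, Sep 2, Sep 5, Sep 6, Sep 7, Sep 8, Sep 9, skipping weekends) reaches Friday, September 9, 2022.

September 9, 2022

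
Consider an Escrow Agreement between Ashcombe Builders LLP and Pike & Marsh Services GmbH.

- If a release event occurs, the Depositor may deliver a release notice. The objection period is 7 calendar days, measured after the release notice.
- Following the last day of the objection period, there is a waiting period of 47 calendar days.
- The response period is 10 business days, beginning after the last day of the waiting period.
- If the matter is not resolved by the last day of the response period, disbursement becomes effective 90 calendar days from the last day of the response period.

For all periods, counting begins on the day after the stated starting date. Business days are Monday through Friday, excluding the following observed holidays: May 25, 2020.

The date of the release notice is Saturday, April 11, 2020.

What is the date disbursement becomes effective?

September 16, 2020

The last day of the objection period: April 11, 2020 + 7 days = April 18, 2020.
The last day of the waiting period: 47 calendar days after April 18, 2020 is June 4, 2020.
The last day of the response period: 10 business days after Thursday, June 4, 2020, skipping weekends — Jun 5, Jun 8, Jun 9, Jun 10, Jun 11, Jun 12, Jun 15, Jun 16, Jun 17, Jun 18 — lands on Thursday, June 18, 2020.
The date disbursement becomes effective: June 18, 2020 + 90 days = September 16, 2020.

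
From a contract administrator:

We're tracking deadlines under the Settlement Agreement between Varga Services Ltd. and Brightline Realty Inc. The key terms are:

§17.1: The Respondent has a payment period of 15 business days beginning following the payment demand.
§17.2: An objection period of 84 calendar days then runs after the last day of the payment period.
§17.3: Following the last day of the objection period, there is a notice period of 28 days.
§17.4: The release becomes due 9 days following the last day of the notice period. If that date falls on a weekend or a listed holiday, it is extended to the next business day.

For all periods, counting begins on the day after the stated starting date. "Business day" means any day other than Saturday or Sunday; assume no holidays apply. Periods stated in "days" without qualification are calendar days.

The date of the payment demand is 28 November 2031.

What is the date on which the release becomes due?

The last day of the payment period: 15 business days after Friday, 28 November 2031, skipping weekends — Dec 1, Dec 2, Dec 3, Dec 4, …, Dec 17, Dec 18, Dec 19 — lands on Friday, 19 December 2031.
The last day of the objection period: 84 calendar days after 19 December 2031 is 12 March 2032.
The last day of the notice period: 28 calendar days after 12 March 2032 is 9 April 2032.
Adding 9 calendar days to 9 April 2032 gives 18 April 2032, which is the date on which the release becomes due. That falls on a Sunday, so it rolls to the next business day, Monday, 19 April 2032.

19 April 2032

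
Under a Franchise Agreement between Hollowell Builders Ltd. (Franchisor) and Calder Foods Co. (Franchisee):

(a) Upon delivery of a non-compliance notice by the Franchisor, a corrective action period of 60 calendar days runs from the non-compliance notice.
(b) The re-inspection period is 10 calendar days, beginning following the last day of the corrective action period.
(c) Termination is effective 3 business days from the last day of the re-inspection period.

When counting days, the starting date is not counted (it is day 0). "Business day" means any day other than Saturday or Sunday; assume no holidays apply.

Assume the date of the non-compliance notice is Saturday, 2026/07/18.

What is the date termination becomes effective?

2026/09/30

The last day of the corrective action period: 60 calendar days after 2026/07/18 is 2026/09/16.
The last day of the re-inspection period: 10 calendar days after 2026/09/16 is 2026/09/26.
The date termination becomes effective: counting 3 business days from Saturday, 2026/09/26 (Sep 28, Sep 29, Sep 30, skipping weekends) reaches Wednesday, 2026/09/30.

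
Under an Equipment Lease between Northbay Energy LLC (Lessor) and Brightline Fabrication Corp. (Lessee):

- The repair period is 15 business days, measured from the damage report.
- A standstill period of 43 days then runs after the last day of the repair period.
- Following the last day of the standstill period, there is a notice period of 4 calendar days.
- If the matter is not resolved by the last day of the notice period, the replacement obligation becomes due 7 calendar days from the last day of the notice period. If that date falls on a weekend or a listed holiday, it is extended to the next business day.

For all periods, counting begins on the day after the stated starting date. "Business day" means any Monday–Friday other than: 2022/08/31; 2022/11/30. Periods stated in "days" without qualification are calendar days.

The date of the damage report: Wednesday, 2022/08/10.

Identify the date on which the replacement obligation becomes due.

2022/10/25

The last day of the repair period: 15 business days after Wednesday, 2022/08/10, skipping weekends and the listed holiday on Aug 31 — Aug 11, Aug 12, Aug 15, Aug 16, …, Aug 29, Aug 30, Sep 1 — lands on Thursday, 2022/09/01.
Adding 43 calendar days to 2022/09/01 gives 2022/10/14, which is the last day of the standstill period.
The last day of the notice period: 4 calendar days after 2022/10/14 is 2022/10/18.
The date on which the replacement obligation becomes due: 7 calendar days after 2022/10/18 is 2022/10/25. 2022/10/25 is a Tuesday and is not a listed holiday, so no roll-forward applies.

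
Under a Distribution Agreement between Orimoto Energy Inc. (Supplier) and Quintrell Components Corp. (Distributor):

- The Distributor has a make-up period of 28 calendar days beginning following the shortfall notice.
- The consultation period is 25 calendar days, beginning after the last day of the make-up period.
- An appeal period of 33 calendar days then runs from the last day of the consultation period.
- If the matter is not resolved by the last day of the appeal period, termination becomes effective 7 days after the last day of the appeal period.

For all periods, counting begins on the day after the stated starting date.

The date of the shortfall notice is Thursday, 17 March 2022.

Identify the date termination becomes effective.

18 June 2022

The last day of the make-up period: 28 calendar days after 17 March 2022 is 14 April 2022.
Adding 25 calendar days to 14 April 2022 gives 9 May 2022, which is the last day of the consultation period.
The last day of the appeal period: 9 May 2022 + 33 days = 11 June 2022.
The date termination becomes effective: 11 June 2022 + 7 days = 18 June 2022.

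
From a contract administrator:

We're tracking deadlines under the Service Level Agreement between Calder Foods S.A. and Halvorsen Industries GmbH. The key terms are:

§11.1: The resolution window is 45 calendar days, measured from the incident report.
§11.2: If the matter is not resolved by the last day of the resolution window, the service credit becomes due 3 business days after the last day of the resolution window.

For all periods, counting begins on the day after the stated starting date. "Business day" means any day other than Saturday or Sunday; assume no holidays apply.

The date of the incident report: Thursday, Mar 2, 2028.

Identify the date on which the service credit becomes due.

Apr 19, 2028

The last day of the resolution window: Mar 2, 2028 + 45 days = Apr 16, 2028.
The date on which the service credit becomes due: counting 3 business days from Sunday, Apr 16, 2028 (Apr 17, Apr 18, Apr 19, skipping weekends) reaches Wednesday, Apr 19, 2028.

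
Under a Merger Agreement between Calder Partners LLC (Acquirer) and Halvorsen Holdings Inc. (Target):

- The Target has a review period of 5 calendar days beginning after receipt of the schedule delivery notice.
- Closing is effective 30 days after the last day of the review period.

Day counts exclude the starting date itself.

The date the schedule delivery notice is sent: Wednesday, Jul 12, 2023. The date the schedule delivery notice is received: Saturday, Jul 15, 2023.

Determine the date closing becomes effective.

Aug 19, 2023

The last day of the review period: 5 calendar days after Jul 15, 2023 is Jul 20, 2023.
The date closing becomes effective: Jul 20, 2023 + 30 days = Aug 19, 2023.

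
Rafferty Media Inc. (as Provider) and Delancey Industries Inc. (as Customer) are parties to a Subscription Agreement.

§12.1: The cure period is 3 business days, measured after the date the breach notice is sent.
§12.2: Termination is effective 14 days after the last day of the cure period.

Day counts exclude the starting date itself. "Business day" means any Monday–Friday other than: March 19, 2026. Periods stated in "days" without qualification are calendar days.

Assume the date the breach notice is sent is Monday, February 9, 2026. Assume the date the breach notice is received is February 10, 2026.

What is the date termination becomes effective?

The last day of the cure period: counting 3 business days from Monday, February 9, 2026 (Feb 10, Feb 11, Feb 12, skipping weekends) reaches Thursday, February 12, 2026.
Adding 14 calendar days to February 12, 2026 gives February 26, 2026, which is the date termination becomes effective.

February 26, 2026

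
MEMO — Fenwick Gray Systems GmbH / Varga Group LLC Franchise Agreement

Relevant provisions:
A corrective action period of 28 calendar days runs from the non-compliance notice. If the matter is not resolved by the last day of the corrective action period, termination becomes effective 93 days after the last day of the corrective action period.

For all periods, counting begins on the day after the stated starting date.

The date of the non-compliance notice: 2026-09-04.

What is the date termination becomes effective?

Adding 28 calendar days to 2026-09-04 gives 2026-10-02, which is the last day of the corrective action period.
The date termination becomes effective: 2026-10-02 + 93 days = 2027-01-03.

2027-01-03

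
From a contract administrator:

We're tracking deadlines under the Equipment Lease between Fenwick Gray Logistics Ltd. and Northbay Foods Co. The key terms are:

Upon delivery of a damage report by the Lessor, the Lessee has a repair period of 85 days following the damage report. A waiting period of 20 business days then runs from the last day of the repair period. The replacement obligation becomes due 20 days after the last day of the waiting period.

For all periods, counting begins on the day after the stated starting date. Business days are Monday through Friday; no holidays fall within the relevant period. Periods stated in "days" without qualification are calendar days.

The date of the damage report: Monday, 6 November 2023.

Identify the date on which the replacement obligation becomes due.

The last day of the repair period: 85 calendar days after 6 November 2023 is 30 January 2024.
The last day of the waiting period: 20 business days after Tuesday, 30 January 2024, skipping weekends — Jan 31, Feb 1, Feb 2, Feb 5, …, Feb 23, Feb 26, Feb 27 — lands on Tuesday, 27 February 2024.
The date on which the replacement obligation becomes due: 27 February 2024 + 20 days = 18 March 2024.

18 March 2024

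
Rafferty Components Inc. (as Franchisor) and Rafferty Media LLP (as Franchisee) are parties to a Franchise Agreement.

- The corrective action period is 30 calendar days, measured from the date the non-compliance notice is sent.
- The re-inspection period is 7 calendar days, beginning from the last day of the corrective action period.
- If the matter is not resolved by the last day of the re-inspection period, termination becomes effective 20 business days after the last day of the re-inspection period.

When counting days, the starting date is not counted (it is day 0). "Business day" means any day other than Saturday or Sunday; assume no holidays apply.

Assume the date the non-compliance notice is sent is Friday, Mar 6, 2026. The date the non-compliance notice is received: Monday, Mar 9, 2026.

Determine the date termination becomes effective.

May 8, 2026

The last day of the corrective action period: Mar 6, 2026 + 30 days = Apr 5, 2026.
The last day of the re-inspection period: 7 calendar days after Apr 5, 2026 is Apr 12, 2026.
The date termination becomes effective: 20 business days after Sunday, Apr 12, 2026, skipping weekends — Apr 13, Apr 14, Apr 15, Apr 16, …, May 6, May 7, May 8 — lands on Friday, May 8, 2026.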